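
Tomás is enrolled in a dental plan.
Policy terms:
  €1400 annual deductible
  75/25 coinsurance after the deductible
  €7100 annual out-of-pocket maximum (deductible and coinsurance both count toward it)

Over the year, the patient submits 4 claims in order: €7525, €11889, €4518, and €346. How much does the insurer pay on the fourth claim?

Claim 1 — €7525: deductible takes €1400, €6125 remains; 25% of €6125 = €1531.25. Patient pays €2931.25; OOP now €2931.25. Plan pays €7525 − €2931.25 = €4593.75.
Claim 2 — €11889: deductible met; 25% of €11889 = €2972.25. Patient pays €2972.25; OOP now €5903.50. Insurer: €11889 − €2972.25 = €8916.75.
Claim 3 — €4518: 25% coinsurance on €4518 = €1129.50. Cost to patient: €1129.50. OOP to date €7033. Insurer: €4518 − €1129.50 = €3388.50.
Claim 4 — €346: deductible met; 25% of €346 = €86.50. That would push OOP to €7119.50, over the €7100 cap, so patient pays €7100 − €7033 = €67. Plan pays €346 − €67 = €279.

€279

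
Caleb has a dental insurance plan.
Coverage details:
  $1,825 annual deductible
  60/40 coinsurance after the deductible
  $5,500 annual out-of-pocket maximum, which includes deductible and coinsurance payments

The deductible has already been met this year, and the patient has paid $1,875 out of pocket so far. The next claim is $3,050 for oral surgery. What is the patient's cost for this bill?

$1,220

The deductible is already satisfied, so the full bill goes to coinsurance.
Coinsurance: $3,050 × 40% = $1,220.
Cumulative spending $1,875 + $1,220 = $3,095 stays under the $5,500 maximum.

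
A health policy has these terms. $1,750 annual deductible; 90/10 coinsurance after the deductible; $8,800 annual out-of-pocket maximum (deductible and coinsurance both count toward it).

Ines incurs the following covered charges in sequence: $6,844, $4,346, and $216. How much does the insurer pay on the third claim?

Claim 1 — $6,844: deductible takes $1,750, $5,094 remains; coinsurance $5,094 × 10% = $509.40. Patient owes $2,259.40 (running OOP $2,259.40). Insurer: $6,844 − $2,259.40 = $4,584.60.
Claim 2 — $4,346: 10% coinsurance on $4,346 = $434.60. Patient owes $434.60 (running OOP $2,694). Insurer: $4,346 − $434.60 = $3,911.40.
Claim 3 — $216: 10% coinsurance on $216 = $21.60. Cost to patient: $21.60. OOP to date $2,715.60. Insurer: $216 − $21.60 = $194.40.

$194.40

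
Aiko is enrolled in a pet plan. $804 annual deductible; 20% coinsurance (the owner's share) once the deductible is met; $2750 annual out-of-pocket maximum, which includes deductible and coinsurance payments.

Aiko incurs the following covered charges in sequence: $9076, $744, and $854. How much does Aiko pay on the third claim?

Claim 1 ($9076): $804 to deductible, leaving $8272; 20% of $8272 = $1654.40. Owner pays $2458.40; OOP now $2458.40.
Claim 2 ($744): deductible met; 20% of $744 = $148.80. Cost to owner: $148.80. OOP to date $2607.20.
Claim 3 ($854): 20% coinsurance on $854 = $170.80. Adding that to $2607.20 gives $2778, past the $2750 cap; owner pays only $2750 − $2607.20 = $142.80.

$142.80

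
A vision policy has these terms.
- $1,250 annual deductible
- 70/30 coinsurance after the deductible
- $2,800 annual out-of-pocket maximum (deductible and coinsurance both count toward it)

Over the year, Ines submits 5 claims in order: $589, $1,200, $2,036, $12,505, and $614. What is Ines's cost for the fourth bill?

$777.50

#1 ($589): all of it applies to the deductible. Cost to member: $589. OOP to date $589.
#2 ($1,200): $661 to deductible, leaving $539; 30% of $539 = $161.70. Cost to member: $822.70. OOP to date $1,411.70.
#3 ($2,036): deductible already satisfied, so member's share is 30% × $2,036 = $610.80. Member pays $610.80; OOP now $2,022.50.
#4 ($12,505): 30% coinsurance on $12,505 = $3,751.50. Adding that to $2,022.50 gives $5,774, past the $2,800 cap; member pays only $2,800 − $2,022.50 = $777.50.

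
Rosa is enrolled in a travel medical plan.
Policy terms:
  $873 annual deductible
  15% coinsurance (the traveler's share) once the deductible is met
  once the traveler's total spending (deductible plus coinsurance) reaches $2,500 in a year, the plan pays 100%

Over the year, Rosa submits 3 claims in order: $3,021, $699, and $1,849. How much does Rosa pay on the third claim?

$277.35

Claim 1 — $3,021: $873 finishes the deductible; $2,148 goes to coinsurance; coinsurance $2,148 × 15% = $322.20. Cost to traveler: $1,195.20. OOP to date $1,195.20.
Claim 2 — $699: 15% coinsurance on $699 = $104.85. Traveler owes $104.85 (running OOP $1,300.05).
Claim 3 — $1,849: deductible met; 15% of $1,849 = $277.35. Traveler owes $277.35 (running OOP $1,577.40).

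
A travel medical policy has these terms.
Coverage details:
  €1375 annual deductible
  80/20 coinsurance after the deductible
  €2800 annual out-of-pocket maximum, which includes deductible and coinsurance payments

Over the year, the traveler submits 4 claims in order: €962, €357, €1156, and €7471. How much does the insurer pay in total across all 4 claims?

Bill 1, €962: entire amount goes to the deductible. Cost to traveler: €962. OOP to date €962. Insurer: €962 − €962 = €0.
Bill 2, €357: all of it applies to the deductible. Traveler pays €357; OOP now €1319. Insurer: €357 − €357 = €0.
Bill 3, €1156: €56 to deductible, leaving €1100; traveler's 20% is €220. Traveler owes €276 (running OOP €1595). Plan pays €1156 − €276 = €880.
Bill 4, €7471: deductible met; 20% of €7471 = €1494.20. That would push OOP to €3089.20, over the €2800 cap, so traveler pays €2800 − €1595 = €1205. Insurer: €7471 − €1205 = €6266.
Insurer total = bills − traveler's total = €9946 − €2800 = €7146.

€7146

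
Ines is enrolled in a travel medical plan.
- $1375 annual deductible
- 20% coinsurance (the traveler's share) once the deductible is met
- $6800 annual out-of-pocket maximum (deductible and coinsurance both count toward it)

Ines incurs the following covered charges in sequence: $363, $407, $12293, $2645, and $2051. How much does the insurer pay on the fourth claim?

#1 ($363): all of it applies to the deductible. Traveler owes $363 (running OOP $363). Plan pays $363 − $363 = $0.
#2 ($407): all of it applies to the deductible. Traveler owes $407 (running OOP $770). Plan pays $407 − $407 = $0.
#3 ($12293): $605 to deductible, leaving $11688; coinsurance $11688 × 20% = $2337.60. Traveler pays $2942.60; OOP now $3712.60. Insurer: $12293 − $2942.60 = $9350.40.
#4 ($2645): deductible met; 20% of $2645 = $529. Cost to traveler: $529. OOP to date $4241.60. Plan pays $2645 − $529 = $2116.

$2116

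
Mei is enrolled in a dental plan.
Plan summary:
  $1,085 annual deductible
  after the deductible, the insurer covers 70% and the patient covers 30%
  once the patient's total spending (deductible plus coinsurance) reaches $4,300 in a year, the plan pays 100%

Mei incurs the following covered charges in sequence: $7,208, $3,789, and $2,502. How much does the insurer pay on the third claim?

Bill 1, $7,208: deductible takes $1,085, $6,123 remains; 30% of $6,123 = $1,836.90. Patient pays $2,921.90; OOP now $2,921.90. Insurer: $7,208 − $2,921.90 = $4,286.10.
Bill 2, $3,789: deductible already satisfied, so patient's share is 30% × $3,789 = $1,136.70. Patient owes $1,136.70 (running OOP $4,058.60). Plan pays $3,789 − $1,136.70 = $2,652.30.
Bill 3, $2,502: 30% coinsurance on $2,502 = $750.60. OOP would hit $4,809.20 > $4,300, so the cap limits the patient to $4,300 − $4,058.60 = $241.40. Insurer: $2,502 − $241.40 = $2,260.60.

$2,260.60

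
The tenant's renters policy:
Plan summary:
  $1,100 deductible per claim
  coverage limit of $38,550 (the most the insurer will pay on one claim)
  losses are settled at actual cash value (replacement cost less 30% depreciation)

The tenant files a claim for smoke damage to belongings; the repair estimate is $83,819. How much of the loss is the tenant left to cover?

Depreciate 30%: the covered value is $83,819 × 0.7 = $58,673.30.
Subtract the deductible: $58,673.30 − $1,100 = $57,573.30.
Since $57,573.30 > $38,550, the payout is capped at $38,550.
The tenant bears the rest of the original loss: $83,819 − $38,550 = $45,269.

$45,269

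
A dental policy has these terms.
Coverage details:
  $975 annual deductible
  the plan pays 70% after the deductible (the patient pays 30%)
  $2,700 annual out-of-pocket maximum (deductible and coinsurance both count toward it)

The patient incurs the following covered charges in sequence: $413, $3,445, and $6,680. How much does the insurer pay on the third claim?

Claim 1 — $413: all of it applies to the deductible. Patient pays $413; OOP now $413. Plan pays $413 − $413 = $0.
Claim 2 — $3,445: $562 finishes the deductible; $2,883 goes to coinsurance; 30% of $2,883 = $864.90. Patient owes $1,426.90 (running OOP $1,839.90). Insurer: $3,445 − $1,426.90 = $2,018.10.
Claim 3 — $6,680: 30% coinsurance on $6,680 = $2,004. That would push OOP to $3,843.90, over the $2,700 cap, so patient pays $2,700 − $1,839.90 = $860.10. Insurer: $6,680 − $860.10 = $5,819.90.

$5,819.90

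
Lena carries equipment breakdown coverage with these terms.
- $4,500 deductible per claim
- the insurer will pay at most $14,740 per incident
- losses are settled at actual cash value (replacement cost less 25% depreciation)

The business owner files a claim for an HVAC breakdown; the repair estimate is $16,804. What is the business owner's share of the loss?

$8,701

Actual cash value after 25% depreciation: $16,804 × 75% = $12,603.
Subtract the deductible: $12,603 − $4,500 = $8,103.
$8,103 ≤ $14,740, so the limit doesn't bind; insurer pays $8,103.
Business owner's share is the uncovered remainder: $16,804 − $8,103 = $8,701.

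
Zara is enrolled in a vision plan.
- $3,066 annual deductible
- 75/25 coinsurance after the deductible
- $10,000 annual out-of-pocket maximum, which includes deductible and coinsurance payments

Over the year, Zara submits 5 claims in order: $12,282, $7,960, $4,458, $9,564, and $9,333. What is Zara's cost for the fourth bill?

Claim 1 — $12,282: $3,066 to deductible, leaving $9,216; coinsurance $9,216 × 25% = $2,304. Member pays $5,370; OOP now $5,370.
Claim 2 — $7,960: deductible met; 25% of $7,960 = $1,990. Member owes $1,990 (running OOP $7,360).
Claim 3 — $4,458: 25% coinsurance on $4,458 = $1,114.50. Member pays $1,114.50; OOP now $8,474.50.
Claim 4 — $9,564: deductible met; 25% of $9,564 = $2,391. That would push OOP to $10,865.50, over the $10,000 cap, so member pays $10,000 − $8,474.50 = $1,525.50.

$1,525.50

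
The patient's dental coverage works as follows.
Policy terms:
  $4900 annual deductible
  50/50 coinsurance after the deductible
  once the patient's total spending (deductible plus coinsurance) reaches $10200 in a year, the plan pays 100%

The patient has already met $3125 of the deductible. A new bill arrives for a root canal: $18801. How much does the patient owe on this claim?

$7075

Remaining deductible: $4900 − $3125 = $1775.
After the $1775 deductible portion, $18801 − $1775 = $17026 is subject to coinsurance.
Coinsurance: $17026 × 50% = $8513.
Patient responsibility before any cap: $1775 + $8513 = $10288.
Adding $10288 to the $3125 already spent would give $13413, which exceeds the $10200 cap; the patient pays just $10200 − $3125 = $7075.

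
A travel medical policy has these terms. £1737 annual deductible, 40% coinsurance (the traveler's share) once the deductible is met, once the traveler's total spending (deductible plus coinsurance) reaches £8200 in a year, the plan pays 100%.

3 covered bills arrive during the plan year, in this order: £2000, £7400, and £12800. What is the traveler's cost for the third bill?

£3397.80

#1 (£2000): £1737 finishes the deductible; £263 goes to coinsurance; traveler's 40% is £105.20. Cost to traveler: £1842.20. OOP to date £1842.20.
#2 (£7400): deductible already satisfied, so traveler's share is 40% × £7400 = £2960. Traveler pays £2960; OOP now £4802.20.
#3 (£12800): 40% coinsurance on £12800 = £5120. OOP would hit £9922.20 > £8200, so the cap limits the traveler to £8200 − £4802.20 = £3397.80.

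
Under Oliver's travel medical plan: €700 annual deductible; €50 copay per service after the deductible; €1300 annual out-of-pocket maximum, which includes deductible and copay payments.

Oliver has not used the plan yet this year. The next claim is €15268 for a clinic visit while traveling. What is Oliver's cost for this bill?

Deductible not yet touched, so the first €700 of the bill goes to the deductible.
After the €700 deductible portion, €15268 − €700 = €14568 is subject to the copay.
Copay on this service: €50.
Traveler responsibility before any cap: €700 + €50 = €750.
Year-to-date out-of-pocket becomes €0 + €750 = €750, still under the €1300 maximum, so no cap applies.

€750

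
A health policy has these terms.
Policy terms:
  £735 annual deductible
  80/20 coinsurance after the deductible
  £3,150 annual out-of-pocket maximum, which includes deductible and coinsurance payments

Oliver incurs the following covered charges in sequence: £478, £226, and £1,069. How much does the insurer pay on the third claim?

£830.40

Claim 1 — £478: fully absorbed by the deductible. Patient owes £478 (running OOP £478). Insurer: £478 − £478 = £0.
Claim 2 — £226: entire amount goes to the deductible. Patient pays £226; OOP now £704. Insurer: £226 − £226 = £0.
Claim 3 — £1,069: £31 to deductible, leaving £1,038; patient's 20% is £207.60. Patient pays £238.60; OOP now £942.60. Plan pays £1,069 − £238.60 = £830.40.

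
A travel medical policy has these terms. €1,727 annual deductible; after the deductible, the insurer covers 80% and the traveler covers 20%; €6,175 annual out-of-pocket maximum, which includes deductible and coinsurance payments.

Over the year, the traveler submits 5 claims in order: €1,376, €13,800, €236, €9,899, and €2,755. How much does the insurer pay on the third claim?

€188.80

#1 (€1,376): fully absorbed by the deductible. Traveler owes €1,376 (running OOP €1,376). Plan pays €1,376 − €1,376 = €0.
#2 (€13,800): deductible takes €351, €13,449 remains; 20% of €13,449 = €2,689.80. Traveler pays €3,040.80; OOP now €4,416.80. Insurer: €13,800 − €3,040.80 = €10,759.20.
#3 (€236): deductible met; 20% of €236 = €47.20. Cost to traveler: €47.20. OOP to date €4,464. Insurer: €236 − €47.20 = €188.80.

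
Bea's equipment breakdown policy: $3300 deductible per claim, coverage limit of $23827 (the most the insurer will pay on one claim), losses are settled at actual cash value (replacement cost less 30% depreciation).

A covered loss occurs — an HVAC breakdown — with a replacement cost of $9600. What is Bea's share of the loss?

$6180

Depreciate 30%: the covered value is $9600 × 0.7 = $6720.
Subtract the deductible: $6720 − $3300 = $3420.
That's under the $23827 cap, so the insurer reimburses the full $3420.
Out of pocket: $9600 − $3420 = $6180.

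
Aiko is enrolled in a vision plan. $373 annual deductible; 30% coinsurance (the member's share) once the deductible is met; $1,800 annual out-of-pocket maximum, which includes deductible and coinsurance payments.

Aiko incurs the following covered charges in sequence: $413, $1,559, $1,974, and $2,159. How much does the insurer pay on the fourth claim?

Claim 1 — $413: $373 finishes the deductible; $40 goes to coinsurance; coinsurance $40 × 30% = $12. Member pays $385; OOP now $385. Insurer: $413 − $385 = $28.
Claim 2 — $1,559: deductible already satisfied, so member's share is 30% × $1,559 = $467.70. Member pays $467.70; OOP now $852.70. Plan pays $1,559 − $467.70 = $1,091.30.
Claim 3 — $1,974: deductible already satisfied, so member's share is 30% × $1,974 = $592.20. Member pays $592.20; OOP now $1,444.90. Plan pays $1,974 − $592.20 = $1,381.80.
Claim 4 — $2,159: deductible already satisfied, so member's share is 30% × $2,159 = $647.70. That would push OOP to $2,092.60, over the $1,800 cap, so member pays $1,800 − $1,444.90 = $355.10. Insurer: $2,159 − $355.10 = $1,803.90.

$1,803.90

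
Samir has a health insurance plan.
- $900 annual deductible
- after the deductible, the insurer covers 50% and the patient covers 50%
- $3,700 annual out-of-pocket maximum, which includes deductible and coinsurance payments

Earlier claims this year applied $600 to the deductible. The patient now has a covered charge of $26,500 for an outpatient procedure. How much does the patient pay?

$3,100

Remaining deductible: $900 − $600 = $300.
That leaves $26,500 − $300 = $26,200 for coinsurance.
Coinsurance: $26,200 × 50% = $13,100.
Patient responsibility before any cap: $300 + $13,100 = $13,400.
Year-to-date out-of-pocket would reach $600 + $13,400 = $14,000, above the $3,700 maximum, so the patient pays only $3,700 − $600 = $3,100.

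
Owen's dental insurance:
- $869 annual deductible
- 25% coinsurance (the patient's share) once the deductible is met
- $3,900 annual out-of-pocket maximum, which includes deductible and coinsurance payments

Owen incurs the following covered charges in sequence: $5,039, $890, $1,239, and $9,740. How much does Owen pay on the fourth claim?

$1,456.25

Claim 1 — $5,039: $869 finishes the deductible; $4,170 goes to coinsurance; patient's 25% is $1,042.50. Patient pays $1,911.50; OOP now $1,911.50.
Claim 2 — $890: deductible already satisfied, so patient's share is 25% × $890 = $222.50. Patient pays $222.50; OOP now $2,134.
Claim 3 — $1,239: 25% coinsurance on $1,239 = $309.75. Cost to patient: $309.75. OOP to date $2,443.75.
Claim 4 — $9,740: deductible already satisfied, so patient's share is 25% × $9,740 = $2,435. Adding that to $2,443.75 gives $4,878.75, past the $3,900 cap; patient pays only $3,900 − $2,443.75 = $1,456.25.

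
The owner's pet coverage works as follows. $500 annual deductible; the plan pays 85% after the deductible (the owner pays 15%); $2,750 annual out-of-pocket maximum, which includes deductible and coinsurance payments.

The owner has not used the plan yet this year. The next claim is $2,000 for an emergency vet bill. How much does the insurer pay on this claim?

Nothing has been paid toward the $500 deductible, so the first $500 of this charge is applied there.
The remaining $1,500 (= $2,000 − $500) moves to coinsurance.
Owner's 15% share of $1,500 is $225.
That puts the owner's cost at $500 + $225 = $725 before any cap.
Year-to-date out-of-pocket becomes $0 + $725 = $725, still under the $2,750 maximum, so no cap applies.
The insurer covers the remainder: $2,000 − $725 = $1,275.

$1,275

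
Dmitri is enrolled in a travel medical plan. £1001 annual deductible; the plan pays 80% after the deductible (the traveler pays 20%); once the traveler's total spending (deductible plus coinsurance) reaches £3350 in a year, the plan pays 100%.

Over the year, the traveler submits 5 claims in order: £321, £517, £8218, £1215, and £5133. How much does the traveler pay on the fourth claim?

Claim 1 (£321): fully absorbed by the deductible. Traveler pays £321; OOP now £321.
Claim 2 (£517): all of it applies to the deductible. Traveler pays £517; OOP now £838.
Claim 3 (£8218): £163 finishes the deductible; £8055 goes to coinsurance; traveler's 20% is £1611. Traveler owes £1774 (running OOP £2612).
Claim 4 (£1215): deductible already satisfied, so traveler's share is 20% × £1215 = £243. Traveler owes £243 (running OOP £2855).

£243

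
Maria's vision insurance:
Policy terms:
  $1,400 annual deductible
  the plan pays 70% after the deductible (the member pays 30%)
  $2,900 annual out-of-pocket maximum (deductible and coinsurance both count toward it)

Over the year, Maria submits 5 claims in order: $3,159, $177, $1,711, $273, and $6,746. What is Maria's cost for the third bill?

Claim 1 — $3,159: deductible takes $1,400, $1,759 remains; 30% of $1,759 = $527.70. Member pays $1,927.70; OOP now $1,927.70.
Claim 2 — $177: deductible met; 30% of $177 = $53.10. Cost to member: $53.10. OOP to date $1,980.80.
Claim 3 — $1,711: 30% coinsurance on $1,711 = $513.30. Cost to member: $513.30. OOP to date $2,494.10.

$513.30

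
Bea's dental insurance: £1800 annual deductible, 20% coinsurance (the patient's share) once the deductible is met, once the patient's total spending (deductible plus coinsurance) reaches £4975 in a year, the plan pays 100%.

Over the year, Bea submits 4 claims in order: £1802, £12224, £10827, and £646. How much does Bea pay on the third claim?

£729.80

Claim 1 — £1802: £1800 to deductible, leaving £2; patient's 20% is £0.40. Patient owes £1800.40 (running OOP £1800.40).
Claim 2 — £12224: deductible already satisfied, so patient's share is 20% × £12224 = £2444.80. Patient owes £2444.80 (running OOP £4245.20).
Claim 3 — £10827: deductible met; 20% of £10827 = £2165.40. That would push OOP to £6410.60, over the £4975 cap, so patient pays £4975 − £4245.20 = £729.80.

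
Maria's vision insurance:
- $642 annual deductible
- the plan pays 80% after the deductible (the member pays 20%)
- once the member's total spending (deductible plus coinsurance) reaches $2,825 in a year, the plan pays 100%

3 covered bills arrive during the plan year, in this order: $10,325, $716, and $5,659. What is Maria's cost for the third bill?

$103.20

#1 ($10,325): $642 finishes the deductible; $9,683 goes to coinsurance; 20% of $9,683 = $1,936.60. Member owes $2,578.60 (running OOP $2,578.60).
#2 ($716): deductible already satisfied, so member's share is 20% × $716 = $143.20. Member pays $143.20; OOP now $2,721.80.
#3 ($5,659): deductible already satisfied, so member's share is 20% × $5,659 = $1,131.80. Adding that to $2,721.80 gives $3,853.60, past the $2,825 cap; member pays only $2,825 − $2,721.80 = $103.20.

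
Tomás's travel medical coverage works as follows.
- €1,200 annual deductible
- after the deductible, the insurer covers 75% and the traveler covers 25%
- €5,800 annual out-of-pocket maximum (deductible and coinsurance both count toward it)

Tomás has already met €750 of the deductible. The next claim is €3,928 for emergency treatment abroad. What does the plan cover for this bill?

Deductible still to meet: €1,200 − €750 = €450.
After the €450 deductible portion, €3,928 − €450 = €3,478 is subject to coinsurance.
25% of €3,478 = €869.50 falls to the traveler.
So the traveler owes €450 + €869.50 = €1,319.50 before any cap.
Year-to-date out-of-pocket becomes €750 + €1,319.50 = €2,069.50, still under the €5,800 maximum, so no cap applies.
Insurer pays the balance: €3,928 − €1,319.50 = €2,608.50.

€2,608.50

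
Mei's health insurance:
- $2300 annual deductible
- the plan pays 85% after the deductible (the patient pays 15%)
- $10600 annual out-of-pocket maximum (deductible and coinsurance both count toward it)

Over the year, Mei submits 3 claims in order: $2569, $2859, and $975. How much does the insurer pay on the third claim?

#1 ($2569): $2300 finishes the deductible; $269 goes to coinsurance; coinsurance $269 × 15% = $40.35. Patient pays $2340.35; OOP now $2340.35. Plan pays $2569 − $2340.35 = $228.65.
#2 ($2859): 15% coinsurance on $2859 = $428.85. Cost to patient: $428.85. OOP to date $2769.20. Insurer: $2859 − $428.85 = $2430.15.
#3 ($975): 15% coinsurance on $975 = $146.25. Cost to patient: $146.25. OOP to date $2915.45. Plan pays $975 − $146.25 = $828.75.

$828.75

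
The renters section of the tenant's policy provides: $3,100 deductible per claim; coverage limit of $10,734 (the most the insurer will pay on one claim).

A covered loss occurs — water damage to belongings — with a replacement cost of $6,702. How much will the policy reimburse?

$3,602

Subtract the deductible: $6,702 − $3,100 = $3,602.
That's under the $10,734 cap, so the insurer reimburses the full $3,602.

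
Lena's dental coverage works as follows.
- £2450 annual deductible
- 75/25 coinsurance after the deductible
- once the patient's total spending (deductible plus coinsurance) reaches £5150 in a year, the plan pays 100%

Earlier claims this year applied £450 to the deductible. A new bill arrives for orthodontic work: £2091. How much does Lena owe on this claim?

£2022.75

Deductible still to meet: £2450 − £450 = £2000.
That leaves £2091 − £2000 = £91 for coinsurance.
Patient's 25% share of £91 is £22.75.
That puts the patient's cost at £2000 + £22.75 = £2022.75 before any cap.
Year-to-date out-of-pocket becomes £450 + £2022.75 = £2472.75, still under the £5150 maximum, so no cap applies.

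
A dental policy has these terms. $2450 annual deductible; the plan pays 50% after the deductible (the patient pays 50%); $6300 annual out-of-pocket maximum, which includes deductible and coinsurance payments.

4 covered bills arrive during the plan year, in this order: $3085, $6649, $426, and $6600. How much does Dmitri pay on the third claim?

$208

Claim 1 — $3085: deductible takes $2450, $635 remains; coinsurance $635 × 50% = $317.50. Patient pays $2767.50; OOP now $2767.50.
Claim 2 — $6649: deductible met; 50% of $6649 = $3324.50. Cost to patient: $3324.50. OOP to date $6092.
Claim 3 — $426: 50% coinsurance on $426 = $213. Adding that to $6092 gives $6305, past the $6300 cap; patient pays only $6300 − $6092 = $208.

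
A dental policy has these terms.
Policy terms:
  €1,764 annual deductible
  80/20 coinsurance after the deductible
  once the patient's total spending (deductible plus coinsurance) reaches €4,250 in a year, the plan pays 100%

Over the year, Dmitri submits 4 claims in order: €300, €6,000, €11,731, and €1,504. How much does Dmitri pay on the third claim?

€1,578.80

Claim 1 (€300): entire amount goes to the deductible. Cost to patient: €300. OOP to date €300.
Claim 2 (€6,000): €1,464 to deductible, leaving €4,536; 20% of €4,536 = €907.20. Patient pays €2,371.20; OOP now €2,671.20.
Claim 3 (€11,731): deductible met; 20% of €11,731 = €2,346.20. OOP would hit €5,017.40 > €4,250, so the cap limits the patient to €4,250 − €2,671.20 = €1,578.80.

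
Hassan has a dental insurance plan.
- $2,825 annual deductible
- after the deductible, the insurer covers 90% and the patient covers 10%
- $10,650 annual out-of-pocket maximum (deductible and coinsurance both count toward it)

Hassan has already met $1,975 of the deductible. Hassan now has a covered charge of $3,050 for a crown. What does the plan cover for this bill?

Deductible still to meet: $2,825 − $1,975 = $850.
That leaves $3,050 − $850 = $2,200 for coinsurance.
10% of $2,200 = $220 falls to the patient.
Patient responsibility before any cap: $850 + $220 = $1,070.
Total out-of-pocket so far would be $1,975 + $1,070 = $3,045, below the $10,650 cap — no reduction.
The plan picks up $3,050 − $1,070 = $1,980.

$1,980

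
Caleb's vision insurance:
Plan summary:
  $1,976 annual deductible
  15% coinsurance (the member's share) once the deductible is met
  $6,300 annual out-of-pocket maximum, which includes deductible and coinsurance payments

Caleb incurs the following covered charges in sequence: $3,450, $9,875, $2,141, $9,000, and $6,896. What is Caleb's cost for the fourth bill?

$1,350

Claim 1 — $3,450: $1,976 finishes the deductible; $1,474 goes to coinsurance; 15% of $1,474 = $221.10. Member pays $2,197.10; OOP now $2,197.10.
Claim 2 — $9,875: 15% coinsurance on $9,875 = $1,481.25. Member owes $1,481.25 (running OOP $3,678.35).
Claim 3 — $2,141: deductible met; 15% of $2,141 = $321.15. Member owes $321.15 (running OOP $3,999.50).
Claim 4 — $9,000: deductible met; 15% of $9,000 = $1,350. Member pays $1,350; OOP now $5,349.50.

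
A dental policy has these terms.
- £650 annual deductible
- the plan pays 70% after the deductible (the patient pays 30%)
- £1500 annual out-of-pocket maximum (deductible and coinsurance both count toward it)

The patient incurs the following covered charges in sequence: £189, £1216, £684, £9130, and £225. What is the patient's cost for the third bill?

Claim 1 (£189): fully absorbed by the deductible. Patient owes £189 (running OOP £189).
Claim 2 (£1216): £461 finishes the deductible; £755 goes to coinsurance; 30% of £755 = £226.50. Cost to patient: £687.50. OOP to date £876.50.
Claim 3 (£684): 30% coinsurance on £684 = £205.20. Patient pays £205.20; OOP now £1081.70.

£205.20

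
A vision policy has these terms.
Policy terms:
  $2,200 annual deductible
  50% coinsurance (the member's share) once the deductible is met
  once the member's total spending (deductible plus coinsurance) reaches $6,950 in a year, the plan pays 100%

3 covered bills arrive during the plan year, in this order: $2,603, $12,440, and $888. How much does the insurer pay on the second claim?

#1 ($2,603): deductible takes $2,200, $403 remains; 50% of $403 = $201.50. Cost to member: $2,401.50. OOP to date $2,401.50. Plan pays $2,603 − $2,401.50 = $201.50.
#2 ($12,440): 50% coinsurance on $12,440 = $6,220. That would push OOP to $8,621.50, over the $6,950 cap, so member pays $6,950 − $2,401.50 = $4,548.50. Insurer: $12,440 − $4,548.50 = $7,891.50.

$7,891.50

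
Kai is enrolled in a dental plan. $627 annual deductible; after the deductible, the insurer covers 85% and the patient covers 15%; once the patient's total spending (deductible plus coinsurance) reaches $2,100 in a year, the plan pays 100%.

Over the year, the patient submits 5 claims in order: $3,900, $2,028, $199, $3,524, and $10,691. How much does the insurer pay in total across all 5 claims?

Claim 1 ($3,900): $627 to deductible, leaving $3,273; coinsurance $3,273 × 15% = $490.95. Cost to patient: $1,117.95. OOP to date $1,117.95. Insurer: $3,900 − $1,117.95 = $2,782.05.
Claim 2 ($2,028): 15% coinsurance on $2,028 = $304.20. Patient pays $304.20; OOP now $1,422.15. Plan pays $2,028 − $304.20 = $1,723.80.
Claim 3 ($199): deductible already satisfied, so patient's share is 15% × $199 = $29.85. Patient owes $29.85 (running OOP $1,452). Insurer: $199 − $29.85 = $169.15.
Claim 4 ($3,524): deductible already satisfied, so patient's share is 15% × $3,524 = $528.60. Patient owes $528.60 (running OOP $1,980.60). Insurer: $3,524 − $528.60 = $2,995.40.
Claim 5 ($10,691): 15% coinsurance on $10,691 = $1,603.65. OOP would hit $3,584.25 > $2,100, so the cap limits the patient to $2,100 − $1,980.60 = $119.40. Plan pays $10,691 − $119.40 = $10,571.60.
Insurer total = bills − patient's total = $20,342 − $2,100 = $18,242.

$18,242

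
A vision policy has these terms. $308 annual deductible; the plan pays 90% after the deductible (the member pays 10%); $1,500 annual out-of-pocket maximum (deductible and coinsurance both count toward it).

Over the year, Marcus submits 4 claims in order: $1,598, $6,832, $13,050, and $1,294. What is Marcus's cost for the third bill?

$379.80

Bill 1, $1,598: deductible takes $308, $1,290 remains; 10% of $1,290 = $129. Member owes $437 (running OOP $437).
Bill 2, $6,832: deductible met; 10% of $6,832 = $683.20. Member owes $683.20 (running OOP $1,120.20).
Bill 3, $13,050: 10% coinsurance on $13,050 = $1,305. That would push OOP to $2,425.20, over the $1,500 cap, so member pays $1,500 − $1,120.20 = $379.80.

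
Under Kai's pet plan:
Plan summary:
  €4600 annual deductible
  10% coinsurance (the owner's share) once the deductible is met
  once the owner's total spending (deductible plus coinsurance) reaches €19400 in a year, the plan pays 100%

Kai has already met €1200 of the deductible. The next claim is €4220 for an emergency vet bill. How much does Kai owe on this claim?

€3482

Remaining deductible: €4600 − €1200 = €3400.
After the €3400 deductible portion, €4220 − €3400 = €820 is subject to coinsurance.
Owner's 10% share of €820 is €82.
Owner responsibility before any cap: €3400 + €82 = €3482.
Total out-of-pocket so far would be €1200 + €3482 = €4682, below the €19400 cap — no reduction.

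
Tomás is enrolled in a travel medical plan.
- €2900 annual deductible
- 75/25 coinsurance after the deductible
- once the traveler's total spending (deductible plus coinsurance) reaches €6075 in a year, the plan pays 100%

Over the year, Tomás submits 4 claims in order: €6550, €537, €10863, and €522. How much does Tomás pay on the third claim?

#1 (€6550): €2900 finishes the deductible; €3650 goes to coinsurance; 25% of €3650 = €912.50. Traveler pays €3812.50; OOP now €3812.50.
#2 (€537): 25% coinsurance on €537 = €134.25. Traveler owes €134.25 (running OOP €3946.75).
#3 (€10863): deductible already satisfied, so traveler's share is 25% × €10863 = €2715.75. That would push OOP to €6662.50, over the €6075 cap, so traveler pays €6075 − €3946.75 = €2128.25.

€2128.25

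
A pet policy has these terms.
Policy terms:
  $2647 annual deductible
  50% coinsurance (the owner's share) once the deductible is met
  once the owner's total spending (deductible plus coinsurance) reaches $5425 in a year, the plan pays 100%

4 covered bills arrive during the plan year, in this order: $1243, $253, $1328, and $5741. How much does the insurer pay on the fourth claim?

$3051.50

Claim 1 ($1243): all of it applies to the deductible. Owner pays $1243; OOP now $1243. Plan pays $1243 − $1243 = $0.
Claim 2 ($253): entire amount goes to the deductible. Cost to owner: $253. OOP to date $1496. Plan pays $253 − $253 = $0.
Claim 3 ($1328): deductible takes $1151, $177 remains; 50% of $177 = $88.50. Owner owes $1239.50 (running OOP $2735.50). Plan pays $1328 − $1239.50 = $88.50.
Claim 4 ($5741): deductible already satisfied, so owner's share is 50% × $5741 = $2870.50. That would push OOP to $5606, over the $5425 cap, so owner pays $5425 − $2735.50 = $2689.50. Insurer: $5741 − $2689.50 = $3051.50.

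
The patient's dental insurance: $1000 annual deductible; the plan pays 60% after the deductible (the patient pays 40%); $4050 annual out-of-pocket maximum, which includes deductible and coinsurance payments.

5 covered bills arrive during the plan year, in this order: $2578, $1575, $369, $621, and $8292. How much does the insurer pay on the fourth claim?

$372.60

#1 ($2578): deductible takes $1000, $1578 remains; 40% of $1578 = $631.20. Patient pays $1631.20; OOP now $1631.20. Plan pays $2578 − $1631.20 = $946.80.
#2 ($1575): 40% coinsurance on $1575 = $630. Patient owes $630 (running OOP $2261.20). Plan pays $1575 − $630 = $945.
#3 ($369): 40% coinsurance on $369 = $147.60. Patient owes $147.60 (running OOP $2408.80). Insurer: $369 − $147.60 = $221.40.
#4 ($621): deductible met; 40% of $621 = $248.40. Cost to patient: $248.40. OOP to date $2657.20. Plan pays $621 − $248.40 = $372.60.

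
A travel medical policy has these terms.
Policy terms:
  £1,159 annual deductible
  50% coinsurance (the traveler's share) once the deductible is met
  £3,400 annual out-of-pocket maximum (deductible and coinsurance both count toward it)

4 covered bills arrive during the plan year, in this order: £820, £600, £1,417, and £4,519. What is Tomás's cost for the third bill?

£708.50

Bill 1, £820: entire amount goes to the deductible. Traveler pays £820; OOP now £820.
Bill 2, £600: £339 to deductible, leaving £261; traveler's 50% is £130.50. Cost to traveler: £469.50. OOP to date £1,289.50.
Bill 3, £1,417: deductible already satisfied, so traveler's share is 50% × £1,417 = £708.50. Traveler owes £708.50 (running OOP £1,998).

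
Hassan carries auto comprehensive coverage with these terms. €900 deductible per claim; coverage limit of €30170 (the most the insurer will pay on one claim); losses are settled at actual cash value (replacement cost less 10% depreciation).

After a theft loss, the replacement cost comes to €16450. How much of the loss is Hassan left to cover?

Actual cash value after 10% depreciation: €16450 × 90% = €14805.
After the deductible, €14805 − €900 = €13905 remains.
That's under the €30170 cap, so the insurer reimburses the full €13905.
Policyholder's share is the uncovered remainder: €16450 − €13905 = €2545.

€2545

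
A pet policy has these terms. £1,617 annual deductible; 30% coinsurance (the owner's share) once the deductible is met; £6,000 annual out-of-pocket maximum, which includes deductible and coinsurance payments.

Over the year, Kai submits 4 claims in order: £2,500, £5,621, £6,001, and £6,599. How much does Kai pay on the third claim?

Claim 1 (£2,500): £1,617 to deductible, leaving £883; 30% of £883 = £264.90. Owner pays £1,881.90; OOP now £1,881.90.
Claim 2 (£5,621): 30% coinsurance on £5,621 = £1,686.30. Owner pays £1,686.30; OOP now £3,568.20.
Claim 3 (£6,001): deductible already satisfied, so owner's share is 30% × £6,001 = £1,800.30. Owner pays £1,800.30; OOP now £5,368.50.

£1,800.30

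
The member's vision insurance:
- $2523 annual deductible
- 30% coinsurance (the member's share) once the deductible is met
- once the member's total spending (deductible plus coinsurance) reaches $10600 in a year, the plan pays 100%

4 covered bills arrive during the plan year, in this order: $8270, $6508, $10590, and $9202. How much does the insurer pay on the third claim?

$7413

#1 ($8270): $2523 to deductible, leaving $5747; coinsurance $5747 × 30% = $1724.10. Member pays $4247.10; OOP now $4247.10. Insurer: $8270 − $4247.10 = $4022.90.
#2 ($6508): deductible met; 30% of $6508 = $1952.40. Member pays $1952.40; OOP now $6199.50. Plan pays $6508 − $1952.40 = $4555.60.
#3 ($10590): deductible met; 30% of $10590 = $3177. Member owes $3177 (running OOP $9376.50). Insurer: $10590 − $3177 = $7413.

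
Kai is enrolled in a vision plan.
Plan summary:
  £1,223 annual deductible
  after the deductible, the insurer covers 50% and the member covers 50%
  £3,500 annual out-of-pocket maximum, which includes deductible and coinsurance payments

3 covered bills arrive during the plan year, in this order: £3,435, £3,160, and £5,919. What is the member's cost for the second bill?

£1,171

Claim 1 — £3,435: £1,223 finishes the deductible; £2,212 goes to coinsurance; 50% of £2,212 = £1,106. Member owes £2,329 (running OOP £2,329).
Claim 2 — £3,160: 50% coinsurance on £3,160 = £1,580. OOP would hit £3,909 > £3,500, so the cap limits the member to £3,500 − £2,329 = £1,171.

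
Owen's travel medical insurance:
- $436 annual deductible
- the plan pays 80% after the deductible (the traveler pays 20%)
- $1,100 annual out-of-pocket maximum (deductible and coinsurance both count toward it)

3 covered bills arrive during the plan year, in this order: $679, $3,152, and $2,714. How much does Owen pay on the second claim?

#1 ($679): $436 finishes the deductible; $243 goes to coinsurance; coinsurance $243 × 20% = $48.60. Traveler pays $484.60; OOP now $484.60.
#2 ($3,152): deductible already satisfied, so traveler's share is 20% × $3,152 = $630.40. Adding that to $484.60 gives $1,115, past the $1,100 cap; traveler pays only $1,100 − $484.60 = $615.40.

$615.40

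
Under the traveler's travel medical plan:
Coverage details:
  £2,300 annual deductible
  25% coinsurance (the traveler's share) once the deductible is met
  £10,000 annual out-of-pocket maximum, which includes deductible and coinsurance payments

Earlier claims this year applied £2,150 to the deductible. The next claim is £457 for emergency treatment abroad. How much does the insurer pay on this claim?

£230.25

Deductible still to meet: £2,300 − £2,150 = £150.
After the £150 deductible portion, £457 − £150 = £307 is subject to coinsurance.
Coinsurance: £307 × 25% = £76.75.
That puts the traveler's cost at £150 + £76.75 = £226.75 before any cap.
Total out-of-pocket so far would be £2,150 + £226.75 = £2,376.75, below the £10,000 cap — no reduction.
Insurer pays the balance: £457 − £226.75 = £230.25.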